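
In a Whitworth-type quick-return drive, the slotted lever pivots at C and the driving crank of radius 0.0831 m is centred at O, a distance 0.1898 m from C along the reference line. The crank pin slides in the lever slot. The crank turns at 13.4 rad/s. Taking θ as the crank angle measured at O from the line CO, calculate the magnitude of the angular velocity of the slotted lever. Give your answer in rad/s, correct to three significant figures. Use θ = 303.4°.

ω = 13.4 rad/s
Crank pin A relative to C: A = (d + r cosθ, r sinθ); lever angle φ = atan2(r sinθ, d + r cosθ).
Differentiating tanφ: φ̇ = rω(d cosθ + r)/(d² + r² + 2dr cosθ).
d² + r² + 2dr cosθ = |CA|² = 0.0602944 m²;  d cosθ + r = +0.18758 m.
|ω_lever| = |0.0831·13.4·+0.18758| / 0.0602944 = 3.4643 rad/s.

3.46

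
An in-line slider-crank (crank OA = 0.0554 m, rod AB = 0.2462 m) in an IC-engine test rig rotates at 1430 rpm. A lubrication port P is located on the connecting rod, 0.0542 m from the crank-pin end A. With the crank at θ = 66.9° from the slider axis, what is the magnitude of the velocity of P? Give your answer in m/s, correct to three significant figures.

8.19

ω = 149.7 rad/s.  Crank-pin speed |V_A| = rω = 8.2961 m/s, perpendicular to OA.
Rod angle: sinφ = −(r/L) sinθ ⇒ φ = -11.945°; ω_rod = −rω cosθ/√(L²−r²sin²θ) = -13.513 rad/s.
V_P = V_A + ω_rod × AP, with AP = 0.0542 m along the rod.
Components: V_Px = −rω sinθ − a·ω_rod·sinφ = -7.7825 m/s;  V_Py = rω cosθ + a·ω_rod·cosφ = +2.5383 m/s.
|V_P| = √(V_Px² + V_Py²) = 8.186 m/s.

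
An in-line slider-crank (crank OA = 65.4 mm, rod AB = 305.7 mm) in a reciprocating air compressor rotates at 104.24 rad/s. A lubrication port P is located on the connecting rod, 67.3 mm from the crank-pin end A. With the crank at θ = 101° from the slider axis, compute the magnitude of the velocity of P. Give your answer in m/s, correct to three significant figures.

6.71

ω = 104.2 rad/s.  Crank-pin speed |V_A| = rω = 6.8173 m/s, perpendicular to OA.
Rod angle: sinφ = −(r/L) sinθ ⇒ φ = -12.123°; ω_rod = −rω cosθ/√(L²−r²sin²θ) = +4.3522 rad/s.
V_P = V_A + ω_rod × AP, with AP = 0.0673 m along the rod.
Components: V_Px = −rω sinθ − a·ω_rod·sinφ = -6.6305 m/s;  V_Py = rω cosθ + a·ω_rod·cosφ = -1.0144 m/s.
|V_P| = √(V_Px² + V_Py²) = 6.7077 m/s.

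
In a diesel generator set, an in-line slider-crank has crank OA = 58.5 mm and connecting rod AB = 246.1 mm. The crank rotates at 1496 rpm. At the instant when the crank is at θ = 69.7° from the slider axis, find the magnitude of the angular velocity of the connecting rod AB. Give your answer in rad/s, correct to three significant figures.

13.3

ω = 156.7 rad/s (converted from 1496 rpm).
The rod makes angle φ with the slider axis where L sinφ = r sinθ; differentiating, L cosφ·φ̇ = r ω cosθ.
L cosφ = √(L² − r² sin²θ) = 0.23991 m.
|ω_rod| = r ω |cosθ| / √(L² − r² sin²θ) = 0.0585·156.7·0.34694/0.23991 = 13.253 rad/s.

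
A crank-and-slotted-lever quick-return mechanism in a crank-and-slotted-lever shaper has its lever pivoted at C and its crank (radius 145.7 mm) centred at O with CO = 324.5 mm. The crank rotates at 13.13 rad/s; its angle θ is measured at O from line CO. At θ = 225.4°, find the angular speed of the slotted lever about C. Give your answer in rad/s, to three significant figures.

ω = 13.13 rad/s
Crank pin A relative to C: A = (d + r cosθ, r sinθ); lever angle φ = atan2(r sinθ, d + r cosθ).
Differentiating tanφ: φ̇ = rω(d cosθ + r)/(d² + r² + 2dr cosθ).
d² + r² + 2dr cosθ = |CA|² = 0.0601336 m²;  d cosθ + r = -0.082149 m.
|ω_lever| = |0.1457·13.13·-0.082149| / 0.0601336 = 2.6134 rad/s.

2.61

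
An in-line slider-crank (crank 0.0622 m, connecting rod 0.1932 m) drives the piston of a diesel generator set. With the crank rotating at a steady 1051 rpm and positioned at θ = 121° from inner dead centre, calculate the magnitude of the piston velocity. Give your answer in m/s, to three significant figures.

4.86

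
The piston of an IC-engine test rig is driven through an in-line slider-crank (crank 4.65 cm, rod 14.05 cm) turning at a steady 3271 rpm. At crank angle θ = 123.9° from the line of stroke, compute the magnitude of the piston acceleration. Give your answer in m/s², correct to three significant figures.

3700

ω = 2π·3271/60 = 342.5 rad/s
x(θ) = r cosθ + √(L² − r² sin²θ); with ω constant, a = ω²·d²x/dθ².
d²x/dθ² = −r cosθ − r²(cos2θ)/√u − r⁴ sin²2θ/(4u^{3/2}),  u = L² − r² sin²θ = 0.0182506 m².
Substituting r = 0.0465 m, L = 0.1405 m, θ = 123.9°: d²x/dθ² = +0.031576 m.
a = ω²·d²x/dθ² = (342.5)²·(+0.031576) = +3704.9 m/s²;  |a| = 3704.9 m/s².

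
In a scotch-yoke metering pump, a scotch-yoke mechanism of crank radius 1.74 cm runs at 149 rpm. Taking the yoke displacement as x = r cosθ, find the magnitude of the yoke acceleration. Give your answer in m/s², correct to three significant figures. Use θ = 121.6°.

2.22

ω = 15.6 rad/s (from 149 rpm).
x = r cosθ ⇒ ẍ = −rω² cosθ (ω constant).
|a| = rω²|cosθ| = 0.0174·(15.6)²·|cos 121.6°| = 2.2197 m/s².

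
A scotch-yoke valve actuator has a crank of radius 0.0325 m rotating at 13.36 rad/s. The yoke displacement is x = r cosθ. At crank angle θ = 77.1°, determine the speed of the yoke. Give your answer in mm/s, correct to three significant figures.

423

ω = 13.36 rad/s
x = r cosθ ⇒ ẋ = −rω sinθ.
|v| = rω|sinθ| = 0.0325·13.36·|sin 77.1°| = 0.42324 m/s = 423.24 mm/s.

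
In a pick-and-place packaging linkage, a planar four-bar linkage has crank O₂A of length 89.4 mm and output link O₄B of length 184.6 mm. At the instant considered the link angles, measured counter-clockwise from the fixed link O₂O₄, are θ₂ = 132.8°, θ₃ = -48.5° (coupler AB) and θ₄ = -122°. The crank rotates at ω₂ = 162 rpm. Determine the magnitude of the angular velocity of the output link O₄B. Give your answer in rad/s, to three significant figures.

ω₂ = 16.96 rad/s (from 162 rpm).
Differentiating the loop-closure r₂e^{iθ₂}+r₃e^{iθ₃}=r₁+r₄e^{iθ₄} gives r₂ω₂e^{iθ₂}+r₃ω₃e^{iθ₃}=r₄ω₄e^{iθ₄}.
Eliminating the other unknown: ω₄ = r₂ω₂ sin(θ₂−θ₃) / [r₄ sin(θ₄−θ₃)].
Numerator sine = -0.02269; denominator sine = -0.95882.
Result = 0.0894·16.96·(-0.02269) / (0.1846·(-0.95882)) = +0.1944 rad/s; magnitude 0.1944 rad/s.

0.194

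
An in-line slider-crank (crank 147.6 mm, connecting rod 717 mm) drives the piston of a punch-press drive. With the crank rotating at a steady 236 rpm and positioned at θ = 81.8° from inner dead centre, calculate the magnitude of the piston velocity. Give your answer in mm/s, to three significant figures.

ω = 2π·236/60 = 24.71 rad/s
For an in-line slider-crank, x = r cosθ + √(L² − r² sin²θ), so v = −rω sinθ·[1 + r cosθ/√(L² − r² sin²θ)].
With r = 0.1476 m, L = 0.717 m, θ = 81.8°: √(L² − r² sin²θ) = 0.70196 m.
v = −0.1476·24.71·0.98978·[1 + 0.1476·0.14263/0.70196] = -3.7188 m/s.
|v| = 3.7188 m/s = 3718.8 mm/s.

3720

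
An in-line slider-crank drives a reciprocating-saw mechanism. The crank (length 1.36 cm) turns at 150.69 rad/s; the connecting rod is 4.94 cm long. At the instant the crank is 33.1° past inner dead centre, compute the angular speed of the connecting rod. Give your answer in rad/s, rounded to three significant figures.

35.2

ω = 150.7 rad/s
The rod makes angle φ with the slider axis where L sinφ = r sinθ; differentiating, L cosφ·φ̇ = r ω cosθ.
L cosφ = √(L² − r² sin²θ) = 0.048839 m.
|ω_rod| = r ω |cosθ| / √(L² − r² sin²θ) = 0.0136·150.7·0.83772/0.048839 = 35.153 rad/s.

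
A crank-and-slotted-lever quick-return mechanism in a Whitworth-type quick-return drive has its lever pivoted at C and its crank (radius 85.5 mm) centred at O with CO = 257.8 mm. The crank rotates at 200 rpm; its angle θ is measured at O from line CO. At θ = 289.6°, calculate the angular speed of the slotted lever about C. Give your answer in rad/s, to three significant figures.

3.48

ω = 20.94 rad/s (from 200 rpm).
Crank pin A relative to C: A = (d + r cosθ, r sinθ); lever angle φ = atan2(r sinθ, d + r cosθ).
Differentiating tanφ: φ̇ = rω(d cosθ + r)/(d² + r² + 2dr cosθ).
d² + r² + 2dr cosθ = |CA|² = 0.0885591 m²;  d cosθ + r = +0.17198 m.
|ω_lever| = |0.0855·20.94·+0.17198| / 0.0885591 = 3.4775 rad/s.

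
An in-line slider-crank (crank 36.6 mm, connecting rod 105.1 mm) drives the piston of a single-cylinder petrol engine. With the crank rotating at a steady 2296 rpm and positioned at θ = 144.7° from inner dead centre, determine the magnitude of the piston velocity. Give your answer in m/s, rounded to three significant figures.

3.61

ω = 2π·2296/60 = 240.4 rad/s
For an in-line slider-crank, x = r cosθ + √(L² − r² sin²θ), so v = −rω sinθ·[1 + r cosθ/√(L² − r² sin²θ)].
With r = 0.0366 m, L = 0.1051 m, θ = 144.7°: √(L² − r² sin²θ) = 0.10295 m.
v = −0.0366·240.4·0.57786·[1 + 0.0366·-0.81614/0.10295] = -3.6097 m/s.
|v| = 3.6097 m/s.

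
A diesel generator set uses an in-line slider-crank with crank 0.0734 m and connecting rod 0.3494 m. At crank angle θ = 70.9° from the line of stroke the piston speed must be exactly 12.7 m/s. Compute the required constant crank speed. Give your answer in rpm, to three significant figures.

1630

For an in-line slider-crank, |v_piston| = rω|sinθ|·[1 + r cosθ/√(L² − r² sin²θ)].
With r = 0.0734 m, L = 0.3494 m, θ = 70.9°: the bracketed kinematic factor |dx/dθ| = 0.074224 m.
ω = v/|dx/dθ| = 12.7/0.074224 = 171.1 rad/s.
N = 60ω/(2π) = 1633.9 rpm.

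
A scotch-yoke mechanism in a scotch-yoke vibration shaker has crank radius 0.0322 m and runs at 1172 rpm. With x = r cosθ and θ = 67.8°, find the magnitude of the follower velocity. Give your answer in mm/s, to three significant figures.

ω = 122.7 rad/s (from 1172 rpm).
x = r cosθ ⇒ ẋ = −rω sinθ.
|v| = rω|sinθ| = 0.0322·122.7·|sin 67.8°| = 3.659 m/s = 3659 mm/s.

3660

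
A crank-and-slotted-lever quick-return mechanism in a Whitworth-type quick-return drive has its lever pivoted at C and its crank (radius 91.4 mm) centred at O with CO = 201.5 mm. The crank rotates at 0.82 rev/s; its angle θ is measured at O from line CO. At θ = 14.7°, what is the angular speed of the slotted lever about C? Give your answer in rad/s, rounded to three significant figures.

1.59

ω = 5.152 rad/s (from 0.82 rev/s).
Crank pin A relative to C: A = (d + r cosθ, r sinθ); lever angle φ = atan2(r sinθ, d + r cosθ).
Differentiating tanφ: φ̇ = rω(d cosθ + r)/(d² + r² + 2dr cosθ).
d² + r² + 2dr cosθ = |CA|² = 0.0845847 m²;  d cosθ + r = +0.2863 m.
|ω_lever| = |0.0914·5.152·+0.2863| / 0.0845847 = 1.594 rad/s.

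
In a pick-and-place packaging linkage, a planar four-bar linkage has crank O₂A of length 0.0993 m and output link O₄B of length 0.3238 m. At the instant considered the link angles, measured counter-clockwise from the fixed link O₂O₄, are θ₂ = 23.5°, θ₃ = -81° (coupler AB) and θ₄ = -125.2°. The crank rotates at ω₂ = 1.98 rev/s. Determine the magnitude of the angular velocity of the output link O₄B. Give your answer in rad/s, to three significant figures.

ω₂ = 12.44 rad/s (from 1.98 rev/s).
Differentiating the loop-closure r₂e^{iθ₂}+r₃e^{iθ₃}=r₁+r₄e^{iθ₄} gives r₂ω₂e^{iθ₂}+r₃ω₃e^{iθ₃}=r₄ω₄e^{iθ₄}.
Eliminating the other unknown: ω₄ = r₂ω₂ sin(θ₂−θ₃) / [r₄ sin(θ₄−θ₃)].
Numerator sine = +0.96815; denominator sine = -0.69717.
Result = 0.0993·12.44·(+0.96815) / (0.3238·(-0.69717)) = -5.2981 rad/s; magnitude 5.2981 rad/s.

5.30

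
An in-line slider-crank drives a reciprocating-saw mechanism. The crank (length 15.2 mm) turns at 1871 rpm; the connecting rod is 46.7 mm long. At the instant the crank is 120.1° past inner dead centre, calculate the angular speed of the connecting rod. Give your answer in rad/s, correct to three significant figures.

ω = 195.9 rad/s (converted from 1871 rpm).
The rod makes angle φ with the slider axis where L sinφ = r sinθ; differentiating, L cosφ·φ̇ = r ω cosθ.
L cosφ = √(L² − r² sin²θ) = 0.04481 m.
|ω_rod| = r ω |cosθ| / √(L² − r² sin²θ) = 0.0152·195.9·0.50151/0.04481 = 33.331 rad/s.

33.3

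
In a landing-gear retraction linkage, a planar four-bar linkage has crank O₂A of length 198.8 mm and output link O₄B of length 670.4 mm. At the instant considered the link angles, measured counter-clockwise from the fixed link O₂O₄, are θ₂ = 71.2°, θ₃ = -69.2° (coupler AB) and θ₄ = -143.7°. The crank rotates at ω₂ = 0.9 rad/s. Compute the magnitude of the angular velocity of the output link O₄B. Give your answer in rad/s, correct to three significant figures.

ω₂ = 0.9 rad/s
Differentiating the loop-closure r₂e^{iθ₂}+r₃e^{iθ₃}=r₁+r₄e^{iθ₄} gives r₂ω₂e^{iθ₂}+r₃ω₃e^{iθ₃}=r₄ω₄e^{iθ₄}.
Eliminating the other unknown: ω₄ = r₂ω₂ sin(θ₂−θ₃) / [r₄ sin(θ₄−θ₃)].
Numerator sine = +0.63742; denominator sine = -0.96363.
Result = 0.1988·0.9·(+0.63742) / (0.6704·(-0.96363)) = -0.17654 rad/s; magnitude 0.17654 rad/s.

0.177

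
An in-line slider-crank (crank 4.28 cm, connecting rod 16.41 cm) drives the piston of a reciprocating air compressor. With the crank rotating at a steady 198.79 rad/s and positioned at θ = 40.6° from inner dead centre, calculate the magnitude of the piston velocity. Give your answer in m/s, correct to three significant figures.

6.65

ω = 198.8 rad/s
For an in-line slider-crank, x = r cosθ + √(L² − r² sin²θ), so v = −rω sinθ·[1 + r cosθ/√(L² − r² sin²θ)].
With r = 0.0428 m, L = 0.1641 m, θ = 40.6°: √(L² − r² sin²θ) = 0.16172 m.
v = −0.0428·198.8·0.65077·[1 + 0.0428·0.75927/0.16172] = -6.6495 m/s.
|v| = 6.6495 m/s.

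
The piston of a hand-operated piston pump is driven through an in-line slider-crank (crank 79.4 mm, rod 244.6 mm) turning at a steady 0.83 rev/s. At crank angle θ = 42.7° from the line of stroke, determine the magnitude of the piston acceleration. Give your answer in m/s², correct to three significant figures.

1.66

ω = 2π·0.83 = 5.215 rad/s
x(θ) = r cosθ + √(L² − r² sin²θ); with ω constant, a = ω²·d²x/dθ².
d²x/dθ² = −r cosθ − r²(cos2θ)/√u − r⁴ sin²2θ/(4u^{3/2}),  u = L² − r² sin²θ = 0.0569298 m².
Substituting r = 0.0794 m, L = 0.2446 m, θ = 42.7°: d²x/dθ² = -0.061198 m.
a = ω²·d²x/dθ² = (5.215)²·(-0.061198) = -1.6644 m/s²;  |a| = 1.6644 m/s².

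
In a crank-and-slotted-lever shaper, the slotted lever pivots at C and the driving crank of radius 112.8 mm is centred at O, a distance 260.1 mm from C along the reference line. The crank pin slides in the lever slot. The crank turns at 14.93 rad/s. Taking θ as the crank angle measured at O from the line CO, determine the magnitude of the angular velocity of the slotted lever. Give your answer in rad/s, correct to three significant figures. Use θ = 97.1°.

ω = 14.93 rad/s
Crank pin A relative to C: A = (d + r cosθ, r sinθ); lever angle φ = atan2(r sinθ, d + r cosθ).
Differentiating tanφ: φ̇ = rω(d cosθ + r)/(d² + r² + 2dr cosθ).
d² + r² + 2dr cosθ = |CA|² = 0.0731231 m²;  d cosθ + r = +0.080651 m.
|ω_lever| = |0.1128·14.93·+0.080651| / 0.0731231 = 1.8575 rad/s.

1.86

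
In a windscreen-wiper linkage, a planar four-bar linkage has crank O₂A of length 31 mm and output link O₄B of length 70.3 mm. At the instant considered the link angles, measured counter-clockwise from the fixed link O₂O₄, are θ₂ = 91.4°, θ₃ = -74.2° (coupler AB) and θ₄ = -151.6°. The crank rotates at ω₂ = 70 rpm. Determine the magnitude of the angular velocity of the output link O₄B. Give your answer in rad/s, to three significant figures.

ω₂ = 7.33 rad/s (from 70 rpm).
Differentiating the loop-closure r₂e^{iθ₂}+r₃e^{iθ₃}=r₁+r₄e^{iθ₄} gives r₂ω₂e^{iθ₂}+r₃ω₃e^{iθ₃}=r₄ω₄e^{iθ₄}.
Eliminating the other unknown: ω₄ = r₂ω₂ sin(θ₂−θ₃) / [r₄ sin(θ₄−θ₃)].
Numerator sine = +0.24869; denominator sine = -0.97592.
Result = 0.031·7.33·(+0.24869) / (0.0703·(-0.97592)) = -0.82372 rad/s; magnitude 0.82372 rad/s.

0.824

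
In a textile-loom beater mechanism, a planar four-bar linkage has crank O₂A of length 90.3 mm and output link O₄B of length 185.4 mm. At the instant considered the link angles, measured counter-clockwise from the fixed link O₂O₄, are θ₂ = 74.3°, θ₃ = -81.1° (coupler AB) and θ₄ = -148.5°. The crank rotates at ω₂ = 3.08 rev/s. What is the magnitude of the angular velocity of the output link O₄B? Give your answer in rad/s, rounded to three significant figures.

4.25

ω₂ = 19.35 rad/s (from 3.08 rev/s).
Differentiating the loop-closure r₂e^{iθ₂}+r₃e^{iθ₃}=r₁+r₄e^{iθ₄} gives r₂ω₂e^{iθ₂}+r₃ω₃e^{iθ₃}=r₄ω₄e^{iθ₄}.
Eliminating the other unknown: ω₄ = r₂ω₂ sin(θ₂−θ₃) / [r₄ sin(θ₄−θ₃)].
Numerator sine = +0.41628; denominator sine = -0.92321.
Result = 0.0903·19.35·(+0.41628) / (0.1854·(-0.92321)) = -4.2501 rad/s; magnitude 4.2501 rad/s.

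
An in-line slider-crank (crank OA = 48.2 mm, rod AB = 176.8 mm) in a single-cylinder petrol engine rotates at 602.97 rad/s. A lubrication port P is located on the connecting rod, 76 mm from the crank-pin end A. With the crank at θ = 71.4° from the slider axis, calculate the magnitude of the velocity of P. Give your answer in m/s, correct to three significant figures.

29.1

ω = 603 rad/s.  Crank-pin speed |V_A| = rω = 29.063 m/s, perpendicular to OA.
Rod angle: sinφ = −(r/L) sinθ ⇒ φ = -14.974°; ω_rod = −rω cosθ/√(L²−r²sin²θ) = -54.275 rad/s.
V_P = V_A + ω_rod × AP, with AP = 0.076 m along the rod.
Components: V_Px = −rω sinθ − a·ω_rod·sinφ = -28.611 m/s;  V_Py = rω cosθ + a·ω_rod·cosφ = +5.2851 m/s.
|V_P| = √(V_Px² + V_Py²) = 29.095 m/s.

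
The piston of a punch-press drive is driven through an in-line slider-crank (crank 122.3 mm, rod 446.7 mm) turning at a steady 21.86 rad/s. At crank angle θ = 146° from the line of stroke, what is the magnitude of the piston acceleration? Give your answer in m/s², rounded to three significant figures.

42.1

ω = 21.86 rad/s
x(θ) = r cosθ + √(L² − r² sin²θ); with ω constant, a = ω²·d²x/dθ².
d²x/dθ² = −r cosθ − r²(cos2θ)/√u − r⁴ sin²2θ/(4u^{3/2}),  u = L² − r² sin²θ = 0.194864 m².
Substituting r = 0.1223 m, L = 0.4467 m, θ = 146°: d²x/dθ² = +0.088139 m.
a = ω²·d²x/dθ² = (21.86)²·(+0.088139) = +42.118 m/s²;  |a| = 42.118 m/s².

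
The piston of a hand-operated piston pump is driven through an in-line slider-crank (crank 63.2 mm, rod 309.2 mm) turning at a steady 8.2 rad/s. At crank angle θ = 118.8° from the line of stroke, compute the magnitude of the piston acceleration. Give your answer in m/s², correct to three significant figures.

ω = 8.2 rad/s
x(θ) = r cosθ + √(L² − r² sin²θ); with ω constant, a = ω²·d²x/dθ².
d²x/dθ² = −r cosθ − r²(cos2θ)/√u − r⁴ sin²2θ/(4u^{3/2}),  u = L² − r² sin²θ = 0.0925374 m².
Substituting r = 0.0632 m, L = 0.3092 m, θ = 118.8°: d²x/dθ² = +0.037381 m.
a = ω²·d²x/dθ² = (8.2)²·(+0.037381) = +2.5135 m/s²;  |a| = 2.5135 m/s².

2.51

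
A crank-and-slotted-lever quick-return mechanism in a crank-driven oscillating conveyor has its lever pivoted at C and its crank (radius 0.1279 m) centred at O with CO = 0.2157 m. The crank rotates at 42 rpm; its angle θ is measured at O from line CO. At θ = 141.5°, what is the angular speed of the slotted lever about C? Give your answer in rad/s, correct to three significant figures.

ω = 4.398 rad/s (from 42 rpm).
Crank pin A relative to C: A = (d + r cosθ, r sinθ); lever angle φ = atan2(r sinθ, d + r cosθ).
Differentiating tanφ: φ̇ = rω(d cosθ + r)/(d² + r² + 2dr cosθ).
d² + r² + 2dr cosθ = |CA|² = 0.0197037 m²;  d cosθ + r = -0.040909 m.
|ω_lever| = |0.1279·4.398·-0.040909| / 0.0197037 = 1.1679 rad/s.

1.17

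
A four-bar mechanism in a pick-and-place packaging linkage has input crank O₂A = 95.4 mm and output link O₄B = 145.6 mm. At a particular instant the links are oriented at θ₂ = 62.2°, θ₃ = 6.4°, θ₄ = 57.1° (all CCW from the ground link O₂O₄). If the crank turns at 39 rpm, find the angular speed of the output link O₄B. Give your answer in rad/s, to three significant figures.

2.86

ω₂ = 4.084 rad/s (from 39 rpm).
Differentiating the loop-closure r₂e^{iθ₂}+r₃e^{iθ₃}=r₁+r₄e^{iθ₄} gives r₂ω₂e^{iθ₂}+r₃ω₃e^{iθ₃}=r₄ω₄e^{iθ₄}.
Eliminating the other unknown: ω₄ = r₂ω₂ sin(θ₂−θ₃) / [r₄ sin(θ₄−θ₃)].
Numerator sine = +0.82708; denominator sine = +0.77384.
Result = 0.0954·4.084·(+0.82708) / (0.1456·(+0.77384)) = +2.8601 rad/s; magnitude 2.8601 rad/s.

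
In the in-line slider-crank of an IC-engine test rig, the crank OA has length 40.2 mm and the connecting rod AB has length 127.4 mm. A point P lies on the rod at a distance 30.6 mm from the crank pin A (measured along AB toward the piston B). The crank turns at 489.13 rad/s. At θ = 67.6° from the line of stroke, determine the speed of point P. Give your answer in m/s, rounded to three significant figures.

ω = 489.1 rad/s.  Crank-pin speed |V_A| = rω = 19.663 m/s, perpendicular to OA.
Rod angle: sinφ = −(r/L) sinθ ⇒ φ = -16.962°; ω_rod = −rω cosθ/√(L²−r²sin²θ) = -61.49 rad/s.
V_P = V_A + ω_rod × AP, with AP = 0.0306 m along the rod.
Components: V_Px = −rω sinθ − a·ω_rod·sinφ = -18.728 m/s;  V_Py = rω cosθ + a·ω_rod·cosφ = +5.6933 m/s.
|V_P| = √(V_Px² + V_Py²) = 19.575 m/s.

19.6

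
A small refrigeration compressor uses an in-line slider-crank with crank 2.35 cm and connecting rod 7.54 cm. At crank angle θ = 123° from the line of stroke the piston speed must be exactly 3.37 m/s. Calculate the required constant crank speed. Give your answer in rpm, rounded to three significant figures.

For an in-line slider-crank, |v_piston| = rω|sinθ|·[1 + r cosθ/√(L² − r² sin²θ)].
With r = 0.0235 m, L = 0.0754 m, θ = 123°: the bracketed kinematic factor |dx/dθ| = 0.016243 m.
ω = v/|dx/dθ| = 3.37/0.016243 = 207.48 rad/s.
N = 60ω/(2π) = 1981.3 rpm.

1980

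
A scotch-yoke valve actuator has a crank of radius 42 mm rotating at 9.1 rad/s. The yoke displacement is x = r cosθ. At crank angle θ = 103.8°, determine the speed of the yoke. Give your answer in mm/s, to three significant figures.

ω = 9.1 rad/s
x = r cosθ ⇒ ẋ = −rω sinθ.
|v| = rω|sinθ| = 0.042·9.1·|sin 103.8°| = 0.37117 m/s = 371.17 mm/s.

371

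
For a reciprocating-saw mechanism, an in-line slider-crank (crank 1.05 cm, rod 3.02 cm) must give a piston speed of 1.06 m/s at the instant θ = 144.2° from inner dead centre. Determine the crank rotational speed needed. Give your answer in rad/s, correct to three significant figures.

242

For an in-line slider-crank, |v_piston| = rω|sinθ|·[1 + r cosθ/√(L² − r² sin²θ)].
With r = 0.0105 m, L = 0.0302 m, θ = 144.2°: the bracketed kinematic factor |dx/dθ| = 0.0043731 m.
ω = v/|dx/dθ| = 1.06/0.0043731 = 242.39 rad/s.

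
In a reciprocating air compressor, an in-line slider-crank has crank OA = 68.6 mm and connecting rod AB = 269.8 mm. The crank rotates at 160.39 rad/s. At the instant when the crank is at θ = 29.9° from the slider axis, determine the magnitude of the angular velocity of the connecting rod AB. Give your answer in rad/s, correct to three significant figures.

ω = 160.4 rad/s
The rod makes angle φ with the slider axis where L sinφ = r sinθ; differentiating, L cosφ·φ̇ = r ω cosθ.
L cosφ = √(L² − r² sin²θ) = 0.26762 m.
|ω_rod| = r ω |cosθ| / √(L² − r² sin²θ) = 0.0686·160.4·0.86690/0.26762 = 35.64 rad/s.

35.6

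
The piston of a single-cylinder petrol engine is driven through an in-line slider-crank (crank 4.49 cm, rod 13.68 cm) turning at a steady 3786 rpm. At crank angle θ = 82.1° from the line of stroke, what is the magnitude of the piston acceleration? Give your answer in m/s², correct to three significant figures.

1380

ω = 2π·3786/60 = 396.5 rad/s
x(θ) = r cosθ + √(L² − r² sin²θ); with ω constant, a = ω²·d²x/dθ².
d²x/dθ² = −r cosθ − r²(cos2θ)/√u − r⁴ sin²2θ/(4u^{3/2}),  u = L² − r² sin²θ = 0.0167363 m².
Substituting r = 0.0449 m, L = 0.1368 m, θ = 82.1°: d²x/dθ² = +0.0087886 m.
a = ω²·d²x/dθ² = (396.5)²·(+0.0087886) = +1381.5 m/s²;  |a| = 1381.5 m/s².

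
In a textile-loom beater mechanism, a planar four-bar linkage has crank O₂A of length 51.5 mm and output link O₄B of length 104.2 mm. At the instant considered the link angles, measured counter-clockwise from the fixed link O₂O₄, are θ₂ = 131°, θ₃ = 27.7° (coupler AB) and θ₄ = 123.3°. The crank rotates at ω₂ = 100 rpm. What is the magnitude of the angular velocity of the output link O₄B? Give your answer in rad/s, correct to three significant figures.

ω₂ = 10.47 rad/s (from 100 rpm).
Differentiating the loop-closure r₂e^{iθ₂}+r₃e^{iθ₃}=r₁+r₄e^{iθ₄} gives r₂ω₂e^{iθ₂}+r₃ω₃e^{iθ₃}=r₄ω₄e^{iθ₄}.
Eliminating the other unknown: ω₄ = r₂ω₂ sin(θ₂−θ₃) / [r₄ sin(θ₄−θ₃)].
Numerator sine = +0.97318; denominator sine = +0.99523.
Result = 0.0515·10.47·(+0.97318) / (0.1042·(+0.99523)) = +5.061 rad/s; magnitude 5.061 rad/s.

5.06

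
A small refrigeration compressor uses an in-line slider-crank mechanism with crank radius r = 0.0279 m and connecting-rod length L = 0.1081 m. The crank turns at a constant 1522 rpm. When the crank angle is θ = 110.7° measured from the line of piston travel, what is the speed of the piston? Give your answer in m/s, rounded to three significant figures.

ω = 2π·1522/60 = 159.4 rad/s
For an in-line slider-crank, x = r cosθ + √(L² − r² sin²θ), so v = −rω sinθ·[1 + r cosθ/√(L² − r² sin²θ)].
With r = 0.0279 m, L = 0.1081 m, θ = 110.7°: √(L² − r² sin²θ) = 0.1049 m.
v = −0.0279·159.4·0.93544·[1 + 0.0279·-0.35347/0.1049] = -3.7687 m/s.
|v| = 3.7687 m/s.

3.77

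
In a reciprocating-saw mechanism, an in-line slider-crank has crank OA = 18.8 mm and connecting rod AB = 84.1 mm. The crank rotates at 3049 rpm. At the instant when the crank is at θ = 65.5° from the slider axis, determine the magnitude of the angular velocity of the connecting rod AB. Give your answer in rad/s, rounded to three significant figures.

30.2

ω = 319.3 rad/s (converted from 3049 rpm).
The rod makes angle φ with the slider axis where L sinφ = r sinθ; differentiating, L cosφ·φ̇ = r ω cosθ.
L cosφ = √(L² − r² sin²θ) = 0.082342 m.
|ω_rod| = r ω |cosθ| / √(L² − r² sin²θ) = 0.0188·319.3·0.41469/0.082342 = 30.231 rad/s.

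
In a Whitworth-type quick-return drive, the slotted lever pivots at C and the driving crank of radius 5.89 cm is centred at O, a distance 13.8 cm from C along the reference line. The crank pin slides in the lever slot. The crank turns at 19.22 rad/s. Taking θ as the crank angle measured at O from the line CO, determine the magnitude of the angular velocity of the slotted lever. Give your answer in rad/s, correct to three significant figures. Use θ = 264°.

2.42

ω = 19.22 rad/s
Crank pin A relative to C: A = (d + r cosθ, r sinθ); lever angle φ = atan2(r sinθ, d + r cosθ).
Differentiating tanφ: φ̇ = rω(d cosθ + r)/(d² + r² + 2dr cosθ).
d² + r² + 2dr cosθ = |CA|² = 0.020814 m²;  d cosθ + r = +0.044475 m.
|ω_lever| = |0.0589·19.22·+0.044475| / 0.020814 = 2.419 rad/s.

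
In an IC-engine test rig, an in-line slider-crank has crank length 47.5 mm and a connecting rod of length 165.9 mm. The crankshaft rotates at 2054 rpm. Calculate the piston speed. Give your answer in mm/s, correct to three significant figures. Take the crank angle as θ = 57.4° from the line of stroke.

9980

ω = 2π·2054/60 = 215.1 rad/s
For an in-line slider-crank, x = r cosθ + √(L² − r² sin²θ), so v = −rω sinθ·[1 + r cosθ/√(L² − r² sin²θ)].
With r = 0.0475 m, L = 0.1659 m, θ = 57.4°: √(L² − r² sin²θ) = 0.161 m.
v = −0.0475·215.1·0.84245·[1 + 0.0475·0.53877/0.161] = -9.9755 m/s.
|v| = 9.9755 m/s = 9975.5 mm/s.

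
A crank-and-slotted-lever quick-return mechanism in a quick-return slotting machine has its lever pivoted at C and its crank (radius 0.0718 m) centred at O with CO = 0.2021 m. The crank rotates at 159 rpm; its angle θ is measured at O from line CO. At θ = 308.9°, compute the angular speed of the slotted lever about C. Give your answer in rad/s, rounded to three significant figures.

ω = 16.65 rad/s (from 159 rpm).
Crank pin A relative to C: A = (d + r cosθ, r sinθ); lever angle φ = atan2(r sinθ, d + r cosθ).
Differentiating tanφ: φ̇ = rω(d cosθ + r)/(d² + r² + 2dr cosθ).
d² + r² + 2dr cosθ = |CA|² = 0.0642241 m²;  d cosθ + r = +0.19871 m.
|ω_lever| = |0.0718·16.65·+0.19871| / 0.0642241 = 3.6989 rad/s.

3.70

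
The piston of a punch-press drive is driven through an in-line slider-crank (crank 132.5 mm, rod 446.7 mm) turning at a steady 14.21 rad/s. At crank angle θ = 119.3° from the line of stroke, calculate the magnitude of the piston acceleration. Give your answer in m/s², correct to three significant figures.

17.2

ω = 14.21 rad/s
x(θ) = r cosθ + √(L² − r² sin²θ); with ω constant, a = ω²·d²x/dθ².
d²x/dθ² = −r cosθ − r²(cos2θ)/√u − r⁴ sin²2θ/(4u^{3/2}),  u = L² − r² sin²θ = 0.186189 m².
Substituting r = 0.1325 m, L = 0.4467 m, θ = 119.3°: d²x/dθ² = +0.085343 m.
a = ω²·d²x/dθ² = (14.21)²·(+0.085343) = +17.233 m/s²;  |a| = 17.233 m/s².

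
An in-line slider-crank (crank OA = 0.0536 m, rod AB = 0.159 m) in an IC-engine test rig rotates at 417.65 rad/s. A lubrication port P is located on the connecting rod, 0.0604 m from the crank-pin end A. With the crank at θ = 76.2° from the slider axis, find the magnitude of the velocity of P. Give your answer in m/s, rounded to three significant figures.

22.7

ω = 417.6 rad/s.  Crank-pin speed |V_A| = rω = 22.386 m/s, perpendicular to OA.
Rod angle: sinφ = −(r/L) sinθ ⇒ φ = -19.110°; ω_rod = −rω cosθ/√(L²−r²sin²θ) = -35.542 rad/s.
V_P = V_A + ω_rod × AP, with AP = 0.0604 m along the rod.
Components: V_Px = −rω sinθ − a·ω_rod·sinφ = -22.443 m/s;  V_Py = rω cosθ + a·ω_rod·cosφ = +3.3114 m/s.
|V_P| = √(V_Px² + V_Py²) = 22.686 m/s.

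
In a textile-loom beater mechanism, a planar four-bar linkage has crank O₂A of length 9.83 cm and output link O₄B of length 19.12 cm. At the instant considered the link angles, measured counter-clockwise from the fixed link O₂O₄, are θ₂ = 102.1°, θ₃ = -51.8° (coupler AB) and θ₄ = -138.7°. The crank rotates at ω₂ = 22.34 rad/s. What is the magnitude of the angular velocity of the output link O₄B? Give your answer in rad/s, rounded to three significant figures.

5.06

ω₂ = 22.34 rad/s
Differentiating the loop-closure r₂e^{iθ₂}+r₃e^{iθ₃}=r₁+r₄e^{iθ₄} gives r₂ω₂e^{iθ₂}+r₃ω₃e^{iθ₃}=r₄ω₄e^{iθ₄}.
Eliminating the other unknown: ω₄ = r₂ω₂ sin(θ₂−θ₃) / [r₄ sin(θ₄−θ₃)].
Numerator sine = +0.43994; denominator sine = -0.99854.
Result = 0.0983·22.34·(+0.43994) / (0.1912·(-0.99854)) = -5.0603 rad/s; magnitude 5.0603 rad/s.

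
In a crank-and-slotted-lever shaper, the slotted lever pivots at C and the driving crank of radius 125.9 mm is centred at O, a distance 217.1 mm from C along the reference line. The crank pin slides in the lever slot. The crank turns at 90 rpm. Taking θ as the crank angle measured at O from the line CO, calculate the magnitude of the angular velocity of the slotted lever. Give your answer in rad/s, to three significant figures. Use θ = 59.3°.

3.09

ω = 9.425 rad/s (from 90 rpm).
Crank pin A relative to C: A = (d + r cosθ, r sinθ); lever angle φ = atan2(r sinθ, d + r cosθ).
Differentiating tanφ: φ̇ = rω(d cosθ + r)/(d² + r² + 2dr cosθ).
d² + r² + 2dr cosθ = |CA|² = 0.0908924 m²;  d cosθ + r = +0.23674 m.
|ω_lever| = |0.1259·9.425·+0.23674| / 0.0908924 = 3.0906 rad/s.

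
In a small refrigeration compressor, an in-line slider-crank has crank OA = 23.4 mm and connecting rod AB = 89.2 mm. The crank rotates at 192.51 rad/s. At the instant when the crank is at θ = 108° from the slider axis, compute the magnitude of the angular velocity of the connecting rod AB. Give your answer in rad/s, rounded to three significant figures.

ω = 192.5 rad/s
The rod makes angle φ with the slider axis where L sinφ = r sinθ; differentiating, L cosφ·φ̇ = r ω cosθ.
L cosφ = √(L² − r² sin²θ) = 0.086379 m.
|ω_rod| = r ω |cosθ| / √(L² − r² sin²θ) = 0.0234·192.5·0.30902/0.086379 = 16.115 rad/s.

16.1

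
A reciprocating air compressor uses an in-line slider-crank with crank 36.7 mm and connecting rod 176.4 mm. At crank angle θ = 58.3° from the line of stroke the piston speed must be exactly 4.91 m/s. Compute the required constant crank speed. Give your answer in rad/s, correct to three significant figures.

142

For an in-line slider-crank, |v_piston| = rω|sinθ|·[1 + r cosθ/√(L² − r² sin²θ)].
With r = 0.0367 m, L = 0.1764 m, θ = 58.3°: the bracketed kinematic factor |dx/dθ| = 0.034693 m.
ω = v/|dx/dθ| = 4.91/0.034693 = 141.53 rad/s.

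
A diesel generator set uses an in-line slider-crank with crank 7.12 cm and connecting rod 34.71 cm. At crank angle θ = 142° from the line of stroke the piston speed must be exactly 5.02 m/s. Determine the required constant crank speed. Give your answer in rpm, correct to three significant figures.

For an in-line slider-crank, |v_piston| = rω|sinθ|·[1 + r cosθ/√(L² − r² sin²θ)].
With r = 0.0712 m, L = 0.3471 m, θ = 142°: the bracketed kinematic factor |dx/dθ| = 0.036692 m.
ω = v/|dx/dθ| = 5.02/0.036692 = 136.81 rad/s.
N = 60ω/(2π) = 1306.5 rpm.

1310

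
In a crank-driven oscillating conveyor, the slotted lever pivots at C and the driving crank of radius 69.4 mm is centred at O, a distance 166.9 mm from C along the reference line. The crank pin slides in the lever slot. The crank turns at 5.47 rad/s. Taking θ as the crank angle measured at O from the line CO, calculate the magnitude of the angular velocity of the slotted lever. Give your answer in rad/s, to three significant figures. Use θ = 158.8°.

2.96

ω = 5.47 rad/s
Crank pin A relative to C: A = (d + r cosθ, r sinθ); lever angle φ = atan2(r sinθ, d + r cosθ).
Differentiating tanφ: φ̇ = rω(d cosθ + r)/(d² + r² + 2dr cosθ).
d² + r² + 2dr cosθ = |CA|² = 0.011074 m²;  d cosθ + r = -0.086205 m.
|ω_lever| = |0.0694·5.47·-0.086205| / 0.011074 = 2.9551 rad/s.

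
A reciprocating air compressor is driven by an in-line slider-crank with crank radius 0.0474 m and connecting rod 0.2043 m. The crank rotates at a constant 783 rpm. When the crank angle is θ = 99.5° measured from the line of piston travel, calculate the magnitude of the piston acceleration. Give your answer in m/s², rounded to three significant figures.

ω = 2π·783/60 = 82 rad/s
x(θ) = r cosθ + √(L² − r² sin²θ); with ω constant, a = ω²·d²x/dθ².
d²x/dθ² = −r cosθ − r²(cos2θ)/√u − r⁴ sin²2θ/(4u^{3/2}),  u = L² − r² sin²θ = 0.0395529 m².
Substituting r = 0.0474 m, L = 0.2043 m, θ = 99.5°: d²x/dθ² = +0.018488 m.
a = ω²·d²x/dθ² = (82)²·(+0.018488) = +124.3 m/s²;  |a| = 124.3 m/s².

124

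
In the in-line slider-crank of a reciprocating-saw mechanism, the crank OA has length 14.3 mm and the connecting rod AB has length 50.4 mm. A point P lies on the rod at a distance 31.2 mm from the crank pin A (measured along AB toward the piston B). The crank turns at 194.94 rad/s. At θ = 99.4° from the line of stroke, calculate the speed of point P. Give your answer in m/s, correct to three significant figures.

2.67

ω = 194.9 rad/s.  Crank-pin speed |V_A| = rω = 2.7876 m/s, perpendicular to OA.
Rod angle: sinφ = −(r/L) sinθ ⇒ φ = -16.255°; ω_rod = −rω cosθ/√(L²−r²sin²θ) = +9.4098 rad/s.
V_P = V_A + ω_rod × AP, with AP = 0.0312 m along the rod.
Components: V_Px = −rω sinθ − a·ω_rod·sinφ = -2.668 m/s;  V_Py = rω cosθ + a·ω_rod·cosφ = -0.17345 m/s.
|V_P| = √(V_Px² + V_Py²) = 2.6737 m/s.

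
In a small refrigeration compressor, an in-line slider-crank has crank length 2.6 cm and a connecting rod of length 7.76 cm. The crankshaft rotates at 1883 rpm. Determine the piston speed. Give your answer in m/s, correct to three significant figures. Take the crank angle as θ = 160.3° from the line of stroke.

1.18

ω = 2π·1883/60 = 197.2 rad/s
For an in-line slider-crank, x = r cosθ + √(L² − r² sin²θ), so v = −rω sinθ·[1 + r cosθ/√(L² − r² sin²θ)].
With r = 0.026 m, L = 0.0776 m, θ = 160.3°: √(L² − r² sin²θ) = 0.077103 m.
v = −0.026·197.2·0.33710·[1 + 0.026·-0.94147/0.077103] = -1.1796 m/s.
|v| = 1.1796 m/s.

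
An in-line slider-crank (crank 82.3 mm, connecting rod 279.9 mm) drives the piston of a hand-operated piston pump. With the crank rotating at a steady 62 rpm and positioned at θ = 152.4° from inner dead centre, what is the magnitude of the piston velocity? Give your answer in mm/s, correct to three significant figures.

182

ω = 2π·62/60 = 6.493 rad/s
For an in-line slider-crank, x = r cosθ + √(L² − r² sin²θ), so v = −rω sinθ·[1 + r cosθ/√(L² − r² sin²θ)].
With r = 0.0823 m, L = 0.2799 m, θ = 152.4°: √(L² − r² sin²θ) = 0.27729 m.
v = −0.0823·6.493·0.46330·[1 + 0.0823·-0.88620/0.27729] = -0.18244 m/s.
|v| = 0.18244 m/s = 182.44 mm/s.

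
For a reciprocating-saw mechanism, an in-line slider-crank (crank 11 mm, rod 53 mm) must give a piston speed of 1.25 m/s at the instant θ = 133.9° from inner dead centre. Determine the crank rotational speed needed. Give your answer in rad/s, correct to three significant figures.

For an in-line slider-crank, |v_piston| = rω|sinθ|·[1 + r cosθ/√(L² − r² sin²θ)].
With r = 0.011 m, L = 0.053 m, θ = 133.9°: the bracketed kinematic factor |dx/dθ| = 0.0067724 m.
ω = v/|dx/dθ| = 1.25/0.0067724 = 184.57 rad/s.

185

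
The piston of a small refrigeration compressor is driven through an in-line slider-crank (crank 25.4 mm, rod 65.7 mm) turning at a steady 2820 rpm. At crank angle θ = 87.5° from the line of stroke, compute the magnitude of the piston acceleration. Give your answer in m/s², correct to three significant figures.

ω = 2π·2820/60 = 295.3 rad/s
x(θ) = r cosθ + √(L² − r² sin²θ); with ω constant, a = ω²·d²x/dθ².
d²x/dθ² = −r cosθ − r²(cos2θ)/√u − r⁴ sin²2θ/(4u^{3/2}),  u = L² − r² sin²θ = 0.00367256 m².
Substituting r = 0.0254 m, L = 0.0657 m, θ = 87.5°: d²x/dθ² = +0.0094939 m.
a = ω²·d²x/dθ² = (295.3)²·(+0.0094939) = +827.94 m/s²;  |a| = 827.94 m/s².

828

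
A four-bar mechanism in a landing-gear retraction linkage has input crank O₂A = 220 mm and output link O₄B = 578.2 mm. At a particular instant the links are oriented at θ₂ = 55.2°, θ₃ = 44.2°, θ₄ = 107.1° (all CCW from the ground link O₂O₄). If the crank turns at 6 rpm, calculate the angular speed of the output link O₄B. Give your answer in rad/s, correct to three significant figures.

0.0512

ω₂ = 0.6283 rad/s (from 6 rpm).
Differentiating the loop-closure r₂e^{iθ₂}+r₃e^{iθ₃}=r₁+r₄e^{iθ₄} gives r₂ω₂e^{iθ₂}+r₃ω₃e^{iθ₃}=r₄ω₄e^{iθ₄}.
Eliminating the other unknown: ω₄ = r₂ω₂ sin(θ₂−θ₃) / [r₄ sin(θ₄−θ₃)].
Numerator sine = +0.19081; denominator sine = +0.89021.
Result = 0.22·0.6283·(+0.19081) / (0.5782·(+0.89021)) = +0.051242 rad/s; magnitude 0.051242 rad/s.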